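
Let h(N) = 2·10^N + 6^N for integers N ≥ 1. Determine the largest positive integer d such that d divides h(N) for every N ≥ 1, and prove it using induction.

Computing the first values: h(1) = 26 and h(2) = 236; gcd(26, 236) = 2, so d ≤ 2.
We prove 2 | 2·10^N + 6^N for all N ≥ 1 by induction on N.
Base case (N = 1): h(1) = 26 = 2·(13), so 2 | h(1).
For the inductive step, assume it holds for an arbitrary r ≥ 1, i.e. 2 | h(r). Then
h(r+1) − 10·h(r) = (2·10^(r+1) + 6^(r+1)) − 10·(2·10^r + 6^r) = (1)·6^r·(6 − 10) = (-4)·6^r. Since 2 | h(r) by the inductive hypothesis, 2 | 10·h(r); and 2 | -4 since -4 = 2·-2. Therefore 2 | h(r+1).
This completes the induction.
Therefore the largest such d is 2.

d = 2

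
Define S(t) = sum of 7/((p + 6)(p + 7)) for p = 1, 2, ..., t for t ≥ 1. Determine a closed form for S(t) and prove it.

We claim S(t) = t/(t + 7) for all t ≥ 1.
Base step (t = 1): S(1) = 1/8, and the closed form gives 1/8. They agree.
Suppose the result is true for t = p, so S(p) = p/(p + 7).
Then S(p+1) = S(p) + (7/((p + 7)(p + 8))) = (p/(p + 7)) + (7/((p + 7)(p + 8))).
Simplifying, S(p+1) = (p + 1)/(p + 8) = (p+1)/((p+1) + 7),
which is the closed form with t = p+1.
By induction, the statement is established for all t ≥ 1.

S(t) = t/(t + 7)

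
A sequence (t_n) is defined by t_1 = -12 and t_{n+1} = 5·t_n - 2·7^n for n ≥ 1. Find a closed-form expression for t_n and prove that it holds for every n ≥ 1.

t_n = -5^n - 7^n

Computing the first terms: t_1 = -12, t_2 = -74, t_3 = -468. This suggests t_n = -5^n - 7^n.
Base case (n = 1): the formula gives -12 = -12 = t_1.
Inductive step: suppose the statement holds for some r ≥ 1, so t_r = -5^r - 7^r.
Then t_{r+1} = 5·t_r - 2·7^r = 5·(-5^r - 7^r) - 2·7^r = -5^(r + 1) - 7^(r + 1),
which is the claimed formula at n = r+1.
By the principle of mathematical induction, the result holds for all n ≥ 1.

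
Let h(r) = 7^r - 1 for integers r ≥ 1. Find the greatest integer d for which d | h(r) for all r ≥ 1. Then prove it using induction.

Computing the first values: h(1) = 6 and h(2) = 48; gcd(6, 48) = 6, so d ≤ 6.
We prove 6 | 7^r - 1 for all r ≥ 1 by induction on r.
Base step (r = 1): h(1) = 6 = 6·(1), so 6 | h(1).
Suppose the result is true for r = m, i.e. 6 | h(m). Then
7^{m+1} − 1^{m+1} = 7·7^m − 1·1^m = 7·(7^m − 1^m) + (6)·1^m. The first term is divisible by 6 by the inductive hypothesis, and the second term (6)·1^m is divisible by 6 since 6 | 6. Hence 6 | h(m+1).
By induction, the statement is established for all r ≥ 1.
Therefore the largest such d is 6.

d = 6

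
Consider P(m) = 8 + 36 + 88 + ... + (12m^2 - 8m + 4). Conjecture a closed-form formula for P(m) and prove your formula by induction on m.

P(m) = 2m(2m^2 + m + 1)

We claim P(m) = 2m(2m^2 + m + 1) for all m ≥ 1.
When m = 1: P(1) = 8, and the closed form gives 8. They agree.
Inductive step: suppose the statement holds for some r ≥ 1, so P(r) = 2r(2r^2 + r + 1).
Then P(r+1) = P(r) + (12r^2 + 16r + 8) = (2r(2r^2 + r + 1)) + (12r^2 + 16r + 8).
Simplifying, P(r+1) = 2(r + 1)(2r^2 + 5r + 4) = 2(r+1)(2(r+1)^2 + (r+1) + 1),
which is the closed form with m = r+1.
Hence, by induction on m, the claim holds for every m ≥ 1.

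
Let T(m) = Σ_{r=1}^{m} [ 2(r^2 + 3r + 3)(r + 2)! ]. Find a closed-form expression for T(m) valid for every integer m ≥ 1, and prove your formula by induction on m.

We claim T(m) = (2m + 2)(m + 3)! - 12 for all m ≥ 1.
When m = 1: T(1) = 84, and the closed form gives 84. They agree.
Inductive step: assume the claim holds for m = r, so T(r) = (2r + 2)(r + 3)! - 12.
Then T(r+1) = T(r) + (2(r^2 + 5r + 7)(r + 3)!) = ((2r + 2)(r + 3)! - 12) + (2(r^2 + 5r + 7)(r + 3)!).
Simplifying, T(r+1) = (2(r+1) + 2)((r+1) + 3)! - 12,
which is the closed form with m = r+1.
This completes the induction.

T(m) = (2m + 2)(m + 3)! - 12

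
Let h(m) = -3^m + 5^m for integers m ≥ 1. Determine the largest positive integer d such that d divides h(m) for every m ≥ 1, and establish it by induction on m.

Computing the first values: h(1) = 2 and h(2) = 16; gcd(2, 16) = 2, so d ≤ 2.
We prove 2 | -3^m + 5^m for all m ≥ 1 by induction on m.
For the base case m = 1: h(1) = 2 = 2·(1), so 2 | h(1).
For the inductive step, assume it holds for an arbitrary r ≥ 1, i.e. 2 | h(r). Then
5^{r+1} − 3^{r+1} = 5·5^r − 3·3^r = 5·(5^r − 3^r) + (2)·3^r. The first term is divisible by 2 by the inductive hypothesis, and the second term (2)·3^r is divisible by 2 since 2 | 2. Hence 2 | h(r+1).
By the principle of mathematical induction, the result holds for all m ≥ 1.
Therefore the largest such d is 2.

d = 2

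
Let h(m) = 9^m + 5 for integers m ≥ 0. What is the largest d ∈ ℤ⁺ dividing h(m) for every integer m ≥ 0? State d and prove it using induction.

d = 2

Computing the first values: h(0) = 6 and h(1) = 14; gcd(6, 14) = 2, so d ≤ 2.
We prove 2 | 9^m + 5 for all m ≥ 0 by induction on m.
Base case (m = 0): h(0) = 6 = 2·(3), so 2 | h(0).
Inductive step: assume the claim holds for m = k, i.e. 2 | h(k). Then
h(k+1) = 9^(k+1) + 5 = 9·(9^k + 5) - 40 = 9·h(k) - 40. The first term is divisible by 2 by the inductive hypothesis, and -40 is divisible by 2. Hence 2 | h(k+1).
By induction, the statement is established for all m ≥ 0.
Therefore the largest such d is 2.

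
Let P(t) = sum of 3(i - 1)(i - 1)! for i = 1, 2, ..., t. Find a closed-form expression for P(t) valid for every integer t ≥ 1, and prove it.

P(t) = 3t! - 3

We claim P(t) = 3t! - 3 for all t ≥ 1.
Base step (t = 1): P(1) = 0, and the closed form gives 0. They agree.
Inductive step: suppose the statement holds for some i ≥ 1, so P(i) = 3i! - 3.
Then P(i+1) = P(i) + (3i·i!) = (3i! - 3) + (3i·i!).
Simplifying, P(i+1) = 3(i+1)! - 3,
which is the closed form with t = i+1.
By the principle of mathematical induction, the result holds for all t ≥ 1.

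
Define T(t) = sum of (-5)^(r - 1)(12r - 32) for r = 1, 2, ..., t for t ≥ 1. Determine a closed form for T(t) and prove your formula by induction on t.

We claim T(t) = (-5)^t(-2t + 5) - 5 for all t ≥ 1.
Base step (t = 1): T(1) = -20, and the closed form gives -20. They agree.
Inductive step: suppose the statement holds for some r ≥ 1, so T(r) = (-5)^r(-2r + 5) - 5.
Then T(r+1) = T(r) + ((-5)^r(12r - 20)) = ((-5)^r(-2r + 5) - 5) + ((-5)^r(12r - 20)).
Simplifying, T(r+1) = 10(-5)^r·r - 15(-5)^r - 5 = (-5)^(r+1)(-2(r+1) + 5) - 5,
which is the closed form with t = r+1.
By induction, the statement is established for all t ≥ 1.

T(t) = (-5)^t(-2t + 5) - 5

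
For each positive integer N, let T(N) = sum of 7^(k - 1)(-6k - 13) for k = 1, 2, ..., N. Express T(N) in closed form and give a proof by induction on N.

T(N) = -7^N(N + 2) + 2

We claim T(N) = -7^N(N + 2) + 2 for all N ≥ 1.
For the base case N = 1: T(1) = -19, and the closed form gives -19. They agree.
Suppose the result is true for N = k, so T(k) = -7^k(k + 2) + 2.
Then T(k+1) = T(k) + (7^k(-6k - 19)) = (-7^k(k + 2) + 2) + (7^k(-6k - 19)).
Simplifying, T(k+1) = -7·7^k·k - 21·7^k + 2 = -7^(k+1)((k+1) + 2) + 2,
which is the closed form with N = k+1.
This completes the induction.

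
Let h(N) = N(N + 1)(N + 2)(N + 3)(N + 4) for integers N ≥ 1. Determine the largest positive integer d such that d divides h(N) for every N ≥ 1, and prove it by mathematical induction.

d = 120

Computing the first values: h(1) = 120 and h(2) = 720; gcd(120, 720) = 120, so d ≤ 120.
We prove 120 | N(N + 1)(N + 2)(N + 3)(N + 4) for all N ≥ 1 by induction on N.
Base case (N = 1): h(1) = 120 = 120·(1), so 120 | h(1).
Inductive step: assume the claim holds for N = i, i.e. 120 | h(i). Then
h(i+1) − h(i) = (i+1)·(i+2)·(i+3)·(i+4)·(i+5) − i·(i+1)·(i+2)·(i+3)·(i+4) = (i+1)·(i+2)·(i+3)·(i+4)·[(i+5) − i] = 5·(i+1)·(i+2)·(i+3)·(i+4). The product of 4 consecutive integers is divisible by (4)! = 24, so h(i+1) − h(i) is divisible by 5·24 = 120. By the inductive hypothesis 120 | h(i), hence 120 | h(i+1).
This completes the induction.
Therefore the largest such d is 120.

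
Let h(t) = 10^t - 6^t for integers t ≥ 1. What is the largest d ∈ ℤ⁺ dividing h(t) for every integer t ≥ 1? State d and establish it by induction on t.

d = 4

Computing the first values: h(1) = 4 and h(2) = 64; gcd(4, 64) = 4, so d ≤ 4.
We prove 4 | 10^t - 6^t for all t ≥ 1 by induction on t.
When t = 1: h(1) = 4 = 4·(1), so 4 | h(1).
Inductive step: assume the claim holds for t = m, i.e. 4 | h(m). Then
10^{m+1} − 6^{m+1} = 10·10^m − 6·6^m = 10·(10^m − 6^m) + (4)·6^m. The first term is divisible by 4 by the inductive hypothesis, and the second term (4)·6^m is divisible by 4 since 4 | 4. Hence 4 | h(m+1).
By induction, the statement is established for all t ≥ 1.
Therefore the largest such d is 4.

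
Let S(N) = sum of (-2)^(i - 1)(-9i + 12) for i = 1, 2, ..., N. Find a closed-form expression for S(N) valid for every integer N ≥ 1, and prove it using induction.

We claim S(N) = 3(-2)^N(N - 1) + 3 for all N ≥ 1.
When N = 1: S(1) = 3, and the closed form gives 3. They agree.
For the inductive step, assume it holds for an arbitrary i ≥ 1, so S(i) = 3(-2)^i(i - 1) + 3.
Then S(i+1) = S(i) + ((-2)^i(-9i + 3)) = (3(-2)^i(i - 1) + 3) + ((-2)^i(-9i + 3)).
Simplifying, S(i+1) = -6(-2)^i·i + 3 = 3(-2)^(i+1)((i+1) - 1) + 3,
which is the closed form with N = i+1.
Hence, by induction on N, the claim holds for every N ≥ 1.

S(N) = 3(-2)^N(N - 1) + 3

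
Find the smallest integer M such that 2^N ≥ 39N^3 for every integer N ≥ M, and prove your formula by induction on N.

M = 18

At N = 17: 131072 < 191607, so the inequality fails and M ≥ 18. We prove 2^N ≥ 39N^3 for all N ≥ 18.
Base case (N = 18): 2^N = 262144 and 39N^3 = 227448, so 262144 ≥ 227448.
Inductive step: assume the claim holds for N = k, so 2^k ≥ 39k^3.
Then 2^(k + 1) = 2·(2^k) ≥ 2·(39k^3).
Also, for k ≥ 18 we have 2·(39k^3) ≥ 39(k+1)^3, since 2 ≥ (1 + 1/k)^3 for all k ≥ 18.
Combining, 2^(k + 1) ≥ 39(k+1)^3.
By induction, the statement is established for all N ≥ 18.
Hence the smallest such M is 18.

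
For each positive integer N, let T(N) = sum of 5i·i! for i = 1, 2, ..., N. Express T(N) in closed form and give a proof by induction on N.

T(N) = 5(N + 1)! - 5

We claim T(N) = 5(N + 1)! - 5 for all N ≥ 1.
When N = 1: T(1) = 5, and the closed form gives 5. They agree.
For the inductive step, assume it holds for an arbitrary i ≥ 1, so T(i) = 5(i + 1)! - 5.
Then T(i+1) = T(i) + (5(i + 1)(i + 1)!) = (5(i + 1)! - 5) + (5(i + 1)(i + 1)!).
Simplifying, T(i+1) = 5((i+1) + 1)! - 5,
which is the closed form with N = i+1.
This completes the induction.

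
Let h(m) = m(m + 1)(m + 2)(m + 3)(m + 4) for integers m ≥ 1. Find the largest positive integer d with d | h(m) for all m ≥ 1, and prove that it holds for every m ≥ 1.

d = 120

Computing the first values: h(1) = 120 and h(2) = 720; gcd(120, 720) = 120, so d ≤ 120.
We prove 120 | m(m + 1)(m + 2)(m + 3)(m + 4) for all m ≥ 1 by induction on m.
Base step (m = 1): h(1) = 120 = 120·(1), so 120 | h(1).
Suppose the result is true for m = p, i.e. 120 | h(p). Then
h(p+1) − h(p) = (p+1)·(p+2)·(p+3)·(p+4)·(p+5) − p·(p+1)·(p+2)·(p+3)·(p+4) = (p+1)·(p+2)·(p+3)·(p+4)·[(p+5) − p] = 5·(p+1)·(p+2)·(p+3)·(p+4). The product of 4 consecutive integers is divisible by (4)! = 24, so h(p+1) − h(p) is divisible by 5·24 = 120. By the inductive hypothesis 120 | h(p), hence 120 | h(p+1).
Hence, by induction on m, the claim holds for every m ≥ 1.
Therefore the largest such d is 120.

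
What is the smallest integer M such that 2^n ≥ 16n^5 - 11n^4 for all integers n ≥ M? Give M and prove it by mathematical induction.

M = 29

At n = 28: 268435456 < 268604672, so the inequality fails and M ≥ 29. We prove 2^n ≥ 16n^5 - 11n^4 for all n ≥ 29.
For the base case n = 29: 2^n = 536870912 and 16n^5 - 11n^4 = 320398293, so 536870912 ≥ 320398293.
Inductive step: assume the claim holds for n = i, so 2^i ≥ 16i^5 - 11i^4.
Then 2^(i + 1) = 2·(2^i) ≥ 2·(16i^5 - 11i^4).
Also, for i ≥ 29 we have 2·(16i^5 - 11i^4) ≥ 16(i+1)^5 - 11(i+1)^4, since 2·(16i^5 - 11i^4) − (16(i+1)^5 - 11(i+1)^4) = 16i^5 - 91i^4 - 116i^3 - 94i^2 - 36i - 5, which is nonnegative for all i ≥ 29.
Combining, 2^(i + 1) ≥ 16(i+1)^5 - 11(i+1)^4.
This completes the induction.
Hence the smallest such M is 29.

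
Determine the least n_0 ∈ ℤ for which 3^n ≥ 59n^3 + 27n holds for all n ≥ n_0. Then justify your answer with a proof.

n_0 = 11

At n = 10: 59049 < 59270, so the inequality fails and n_0 ≥ 11. We prove 3^n ≥ 59n^3 + 27n for all n ≥ 11.
Base case (n = 11): 3^n = 177147 and 59n^3 + 27n = 78826, so 177147 ≥ 78826.
Inductive step: assume the claim holds for n = j, so 3^j ≥ 59j^3 + 27j.
Then 3^(j + 1) = 3·(3^j) ≥ 3·(59j^3 + 27j).
Also, for j ≥ 11 we have 3·(59j^3 + 27j) ≥ 59(j+1)^3 + 27(j+1), since 3·(59j^3 + 27j) − (59(j+1)^3 + 27(j+1)) = 118j^3 - 177j^2 - 123j - 86, which is nonnegative for all j ≥ 11.
Combining, 3^(j + 1) ≥ 59(j+1)^3 + 27(j+1).
This completes the induction.
Hence the smallest such n_0 is 11.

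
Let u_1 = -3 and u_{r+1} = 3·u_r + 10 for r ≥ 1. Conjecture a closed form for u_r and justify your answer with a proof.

u_r = 2·3^(r - 1) - 5

Computing the first terms: u_1 = -3, u_2 = 1, u_3 = 13. This suggests u_r = 2·3^(r - 1) - 5.
When r = 1: the formula gives -3 = -3 = u_1.
Inductive step: suppose the statement holds for some i ≥ 1, so u_i = 2·3^(i - 1) - 5.
Then u_{i+1} = 3·u_i + 10 = 3·(2·3^(i - 1) - 5) + 10 = 2·3^i - 5 = 2·3^((i+1) - 1) - 5,
which is the claimed formula at r = i+1.
By induction, the statement is established for all r ≥ 1.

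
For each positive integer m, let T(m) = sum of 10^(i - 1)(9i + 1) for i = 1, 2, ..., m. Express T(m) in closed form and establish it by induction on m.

T(m) = 10^m·m

We claim T(m) = 10^m·m for all m ≥ 1.
For the base case m = 1: T(1) = 10, and the closed form gives 10. They agree.
Suppose the result is true for m = i, so T(i) = 10^i·i.
Then T(i+1) = T(i) + (10^i(9i + 10)) = (10^i·i) + (10^i(9i + 10)).
Simplifying, T(i+1) = 10^(i + 1)(i + 1) = 10^(i+1)·(i+1),
which is the closed form with m = i+1.
By the principle of mathematical induction, the result holds for all m ≥ 1.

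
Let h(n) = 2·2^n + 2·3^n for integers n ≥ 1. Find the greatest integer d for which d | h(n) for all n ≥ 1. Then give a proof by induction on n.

d = 2

Computing the first values: h(1) = 10 and h(2) = 26; gcd(10, 26) = 2, so d ≤ 2.
We prove 2 | 2·2^n + 2·3^n for all n ≥ 1 by induction on n.
When n = 1: h(1) = 10 = 2·(5), so 2 | h(1).
Suppose the result is true for n = j, i.e. 2 | h(j). Then
h(j+1) − 3·h(j) = (2·2^(j+1) + 2·3^(j+1)) − 3·(2·2^j + 2·3^j) = (2)·2^j·(2 − 3) = (-2)·2^j. Since 2 | h(j) by the inductive hypothesis, 2 | 3·h(j); and 2 | -2 since -2 = 2·-1. Therefore 2 | h(j+1).
This completes the induction.
Therefore the largest such d is 2.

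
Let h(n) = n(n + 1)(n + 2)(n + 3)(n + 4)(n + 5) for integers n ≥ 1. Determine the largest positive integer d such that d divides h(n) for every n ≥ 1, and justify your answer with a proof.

Computing the first values: h(1) = 720 and h(2) = 5040; gcd(720, 5040) = 720, so d ≤ 720.
We prove 720 | n(n + 1)(n + 2)(n + 3)(n + 4)(n + 5) for all n ≥ 1 by induction on n.
Base case (n = 1): h(1) = 720 = 720·(1), so 720 | h(1).
Inductive step: suppose the statement holds for some i ≥ 1, i.e. 720 | h(i). Then
h(i+1) − h(i) = (i+1)·(i+2)·(i+3)·(i+4)·(i+5)·(i+6) − i·(i+1)·(i+2)·(i+3)·(i+4)·(i+5) = (i+1)·(i+2)·(i+3)·(i+4)·(i+5)·[(i+6) − i] = 6·(i+1)·(i+2)·(i+3)·(i+4)·(i+5). The product of 5 consecutive integers is divisible by (5)! = 120, so h(i+1) − h(i) is divisible by 6·120 = 720. By the inductive hypothesis 720 | h(i), hence 720 | h(i+1).
Hence, by induction on n, the claim holds for every n ≥ 1.
Therefore the largest such d is 720.

d = 720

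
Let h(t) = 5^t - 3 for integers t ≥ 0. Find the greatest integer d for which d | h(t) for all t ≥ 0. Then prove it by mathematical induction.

Computing the first values: h(0) = -2 and h(1) = 2; gcd(-2, 2) = 2, so d ≤ 2.
We prove 2 | 5^t - 3 for all t ≥ 0 by induction on t.
When t = 0: h(0) = -2 = 2·(-1), so 2 | h(0).
Inductive step: assume the claim holds for t = p, i.e. 2 | h(p). Then
h(p+1) = 5^(p+1) - 3 = 5·(5^p - 3) + 12 = 5·h(p) + 12. The first term is divisible by 2 by the inductive hypothesis, and 12 is divisible by 2. Hence 2 | h(p+1).
By the principle of mathematical induction, the result holds for all t ≥ 0.
Therefore the largest such d is 2.

d = 2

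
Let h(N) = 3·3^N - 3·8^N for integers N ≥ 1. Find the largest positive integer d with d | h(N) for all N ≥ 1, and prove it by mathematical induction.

d = 15

Computing the first values: h(1) = -15 and h(2) = -165; gcd(-15, -165) = 15, so d ≤ 15.
We prove 15 | 3·3^N - 3·8^N for all N ≥ 1 by induction on N.
For the base case N = 1: h(1) = -15 = 15·(-1), so 15 | h(1).
Inductive step: suppose the statement holds for some i ≥ 1, i.e. 15 | h(i). Then
h(i+1) − 8·h(i) = (3·3^(i+1) - 3·8^(i+1)) − 8·(3·3^i - 3·8^i) = (3)·3^i·(3 − 8) = (-15)·3^i. Since 15 | h(i) by the inductive hypothesis, 15 | 8·h(i); and 15 | -15 since -15 = 15·-1. Therefore 15 | h(i+1).
By induction, the statement is established for all N ≥ 1.
Therefore the largest such d is 15.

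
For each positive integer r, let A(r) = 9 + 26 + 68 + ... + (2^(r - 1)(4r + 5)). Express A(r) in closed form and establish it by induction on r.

A(r) = 2^r(4r + 1) - 1

We claim A(r) = 2^r(4r + 1) - 1 for all r ≥ 1.
When r = 1: A(1) = 9, and the closed form gives 9. They agree.
Inductive step: assume the claim holds for r = k, so A(k) = 2^k(4k + 1) - 1.
Then A(k+1) = A(k) + (2^k(4k + 9)) = (2^k(4k + 1) - 1) + (2^k(4k + 9)).
Simplifying, A(k+1) = 8·2^k·k + 10·2^k - 1 = 2^(k+1)(4(k+1) + 1) - 1,
which is the closed form with r = k+1.
This completes the induction.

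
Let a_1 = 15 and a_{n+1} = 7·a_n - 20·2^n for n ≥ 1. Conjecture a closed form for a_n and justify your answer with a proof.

a_n = 2^(n + 2) + 7^n

Computing the first terms: a_1 = 15, a_2 = 65, a_3 = 375. This suggests a_n = 2^(n + 2) + 7^n.
Base step (n = 1): the formula gives 15 = 15 = a_1.
Inductive step: suppose the statement holds for some k ≥ 1, so a_k = 2^(k + 2) + 7^k.
Then a_{k+1} = 7·a_k - 20·2^k = 7·(2^(k + 2) + 7^k) - 20·2^k = 2^(k + 3) + 7^(k + 1) = 2^((k+1) + 2) + 7^(k+1),
which is the claimed formula at n = k+1.
Hence, by induction on n, the claim holds for every n ≥ 1.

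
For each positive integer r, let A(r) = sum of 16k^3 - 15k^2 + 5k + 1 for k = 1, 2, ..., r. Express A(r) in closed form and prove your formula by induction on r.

We claim A(r) = r(4r^3 + 3r^2 - r + 1) for all r ≥ 1.
For the base case r = 1: A(1) = 7, and the closed form gives 7. They agree.
For the inductive step, assume it holds for an arbitrary k ≥ 1, so A(k) = k(4k^3 + 3k^2 - k + 1).
Then A(k+1) = A(k) + (16k^3 + 33k^2 + 23k + 7) = (k(4k^3 + 3k^2 - k + 1)) + (16k^3 + 33k^2 + 23k + 7).
Simplifying, A(k+1) = (k + 1)(4k^3 + 15k^2 + 17k + 7) = (k+1)(4(k+1)^3 + 3(k+1)^2 - (k+1) + 1),
which is the closed form with r = k+1.
This completes the induction.

A(r) = r(4r^3 + 3r^2 - r + 1)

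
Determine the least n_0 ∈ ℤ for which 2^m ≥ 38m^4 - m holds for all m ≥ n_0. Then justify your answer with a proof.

At m = 23: 8388608 < 10633935, so the inequality fails and n_0 ≥ 24. We prove 2^m ≥ 38m^4 - m for all m ≥ 24.
When m = 24: 2^m = 16777216 and 38m^4 - m = 12607464, so 16777216 ≥ 12607464.
Suppose the result is true for m = i, so 2^i ≥ 38i^4 - i.
Then 2^(i + 1) = 2·(2^i) ≥ 2·(38i^4 - i).
Also, for i ≥ 24 we have 2·(38i^4 - i) ≥ 38(i+1)^4 - (i+1), since 2·(38i^4 - i) − (38(i+1)^4 - (i+1)) = 38i^4 - 152i^3 - 228i^2 - 153i - 37, which is nonnegative for all i ≥ 24.
Combining, 2^(i + 1) ≥ 38(i+1)^4 - (i+1).
This completes the induction.
Hence the smallest such n_0 is 24.

n_0 = 24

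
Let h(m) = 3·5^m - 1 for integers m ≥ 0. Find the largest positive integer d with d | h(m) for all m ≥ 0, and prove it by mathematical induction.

d = 2

Computing the first values: h(0) = 2 and h(1) = 14; gcd(2, 14) = 2, so d ≤ 2.
We prove 2 | 3·5^m - 1 for all m ≥ 0 by induction on m.
For the base case m = 0: h(0) = 2 = 2·(1), so 2 | h(0).
Suppose the result is true for m = p, i.e. 2 | h(p). Then
h(p+1) = 3·5^(p+1) - 1 = 5·(3·5^p - 1) + 4 = 5·h(p) + 4. The first term is divisible by 2 by the inductive hypothesis, and 4 is divisible by 2. Hence 2 | h(p+1).
By the principle of mathematical induction, the result holds for all m ≥ 0.
Therefore the largest such d is 2.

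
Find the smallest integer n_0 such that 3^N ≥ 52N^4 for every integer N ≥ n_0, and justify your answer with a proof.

n_0 = 13

At N = 12: 531441 < 1078272, so the inequality fails and n_0 ≥ 13. We prove 3^N ≥ 52N^4 for all N ≥ 13.
When N = 13: 3^N = 1594323 and 52N^4 = 1485172, so 1594323 ≥ 1485172.
For the inductive step, assume it holds for an arbitrary i ≥ 13, so 3^i ≥ 52i^4.
Then 3^(i + 1) = 3·(3^i) ≥ 3·(52i^4).
Also, for i ≥ 13 we have 3·(52i^4) ≥ 52(i+1)^4, since 3 ≥ (1 + 1/i)^4 for all i ≥ 13.
Combining, 3^(i + 1) ≥ 52(i+1)^4.
This completes the induction.
Hence the smallest such n_0 is 13.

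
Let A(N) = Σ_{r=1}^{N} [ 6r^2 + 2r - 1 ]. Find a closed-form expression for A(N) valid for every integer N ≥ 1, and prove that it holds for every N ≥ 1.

We claim A(N) = N(2N^2 + 4N + 1) for all N ≥ 1.
For the base case N = 1: A(1) = 7, and the closed form gives 7. They agree.
Suppose the result is true for N = r, so A(r) = r(2r^2 + 4r + 1).
Then A(r+1) = A(r) + (6r^2 + 14r + 7) = (r(2r^2 + 4r + 1)) + (6r^2 + 14r + 7).
Simplifying, A(r+1) = (r + 1)(2r^2 + 8r + 7) = (r+1)(2(r+1)^2 + 4(r+1) + 1),
which is the closed form with N = r+1.
By induction, the statement is established for all N ≥ 1.

A(N) = N(2N^2 + 4N + 1)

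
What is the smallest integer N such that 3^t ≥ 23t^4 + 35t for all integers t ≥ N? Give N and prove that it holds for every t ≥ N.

At t = 11: 177147 < 337128, so the inequality fails and N ≥ 12. We prove 3^t ≥ 23t^4 + 35t for all t ≥ 12.
Base case (t = 12): 3^t = 531441 and 23t^4 + 35t = 477348, so 531441 ≥ 477348.
Inductive step: assume the claim holds for t = k, so 3^k ≥ 23k^4 + 35k.
Then 3^(k + 1) = 3·(3^k) ≥ 3·(23k^4 + 35k).
Also, for k ≥ 12 we have 3·(23k^4 + 35k) ≥ 23(k+1)^4 + 35(k+1), since 3·(23k^4 + 35k) − (23(k+1)^4 + 35(k+1)) = 46k^4 - 92k^3 - 138k^2 - 22k - 58, which is nonnegative for all k ≥ 12.
Combining, 3^(k + 1) ≥ 23(k+1)^4 + 35(k+1).
By induction, the statement is established for all t ≥ 12.
Hence the smallest such N is 12.

N = 12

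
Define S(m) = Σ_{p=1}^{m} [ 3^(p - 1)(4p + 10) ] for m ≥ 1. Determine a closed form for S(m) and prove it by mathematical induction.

We claim S(m) = 2·3^m(m + 2) - 4 for all m ≥ 1.
Base case (m = 1): S(1) = 14, and the closed form gives 14. They agree.
Inductive step: suppose the statement holds for some p ≥ 1, so S(p) = 2·3^p(p + 2) - 4.
Then S(p+1) = S(p) + (3^p(4p + 14)) = (2·3^p(p + 2) - 4) + (3^p(4p + 14)).
Simplifying, S(p+1) = 6·3^p·p + 18·3^p - 4 = 2·3^(p+1)((p+1) + 2) - 4,
which is the closed form with m = p+1.
By the principle of mathematical induction, the result holds for all m ≥ 1.

S(m) = 2·3^m(m + 2) - 4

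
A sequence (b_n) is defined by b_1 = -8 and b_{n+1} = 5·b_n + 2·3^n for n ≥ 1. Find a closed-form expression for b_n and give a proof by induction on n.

Computing the first terms: b_1 = -8, b_2 = -34, b_3 = -152. This suggests b_n = -3^n - 5^n.
When n = 1: the formula gives -8 = -8 = b_1.
For the inductive step, assume it holds for an arbitrary k ≥ 1, so b_k = -3^k - 5^k.
Then b_{k+1} = 5·b_k + 2·3^k = 5·(-3^k - 5^k) + 2·3^k = -3^(k + 1) - 5^(k + 1),
which is the claimed formula at n = k+1.
This completes the induction.

b_n = -3^n - 5^n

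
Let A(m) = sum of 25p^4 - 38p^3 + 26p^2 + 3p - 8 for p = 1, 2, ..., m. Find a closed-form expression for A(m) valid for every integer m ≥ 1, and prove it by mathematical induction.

We claim A(m) = m(5m^4 + 3m^3 - 2m^2 + 5m - 3) for all m ≥ 1.
When m = 1: A(1) = 8, and the closed form gives 8. They agree.
For the inductive step, assume it holds for an arbitrary p ≥ 1, so A(p) = p(5p^4 + 3p^3 - 2p^2 + 5p - 3).
Then A(p+1) = A(p) + (25p^4 + 62p^3 + 62p^2 + 41p + 8) = (p(5p^4 + 3p^3 - 2p^2 + 5p - 3)) + (25p^4 + 62p^3 + 62p^2 + 41p + 8).
Simplifying, A(p+1) = (p + 1)(5p^4 + 23p^3 + 37p^2 + 30p + 8) = (p+1)(5(p+1)^4 + 3(p+1)^3 - 2(p+1)^2 + 5(p+1) - 3),
which is the closed form with m = p+1.
Hence, by induction on m, the claim holds for every m ≥ 1.

A(m) = m(5m^4 + 3m^3 - 2m^2 + 5m - 3)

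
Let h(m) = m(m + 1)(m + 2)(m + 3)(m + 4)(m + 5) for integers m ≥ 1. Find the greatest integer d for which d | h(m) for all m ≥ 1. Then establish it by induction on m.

Computing the first values: h(1) = 720 and h(2) = 5040; gcd(720, 5040) = 720, so d ≤ 720.
We prove 720 | m(m + 1)(m + 2)(m + 3)(m + 4)(m + 5) for all m ≥ 1 by induction on m.
When m = 1: h(1) = 720 = 720·(1), so 720 | h(1).
Inductive step: assume the claim holds for m = k, i.e. 720 | h(k). Then
h(k+1) − h(k) = (k+1)·(k+2)·(k+3)·(k+4)·(k+5)·(k+6) − k·(k+1)·(k+2)·(k+3)·(k+4)·(k+5) = (k+1)·(k+2)·(k+3)·(k+4)·(k+5)·[(k+6) − k] = 6·(k+1)·(k+2)·(k+3)·(k+4)·(k+5). The product of 5 consecutive integers is divisible by (5)! = 120, so h(k+1) − h(k) is divisible by 6·120 = 720. By the inductive hypothesis 720 | h(k), hence 720 | h(k+1).
Hence, by induction on m, the claim holds for every m ≥ 1.
Therefore the largest such d is 720.

d = 720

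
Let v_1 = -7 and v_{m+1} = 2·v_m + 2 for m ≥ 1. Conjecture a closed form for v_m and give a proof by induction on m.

Computing the first terms: v_1 = -7, v_2 = -12, v_3 = -22. This suggests v_m = -5·2^(m - 1) - 2.
Base step (m = 1): the formula gives -7 = -7 = v_1.
For the inductive step, assume it holds for an arbitrary p ≥ 1, so v_p = -5·2^(p - 1) - 2.
Then v_{p+1} = 2·v_p + 2 = 2·(-5·2^(p - 1) - 2) + 2 = -5·2^p - 2 = -5·2^((p+1) - 1) - 2,
which is the claimed formula at m = p+1.
Hence, by induction on m, the claim holds for every m ≥ 1.

v_m = -5·2^(m - 1) - 2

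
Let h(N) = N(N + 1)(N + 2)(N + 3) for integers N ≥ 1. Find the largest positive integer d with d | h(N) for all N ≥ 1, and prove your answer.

Computing the first values: h(1) = 24 and h(2) = 120; gcd(24, 120) = 24, so d ≤ 24.
We prove 24 | N(N + 1)(N + 2)(N + 3) for all N ≥ 1 by induction on N.
When N = 1: h(1) = 24 = 24·(1), so 24 | h(1).
Suppose the result is true for N = k, i.e. 24 | h(k). Then
h(k+1) − h(k) = (k+1)·(k+2)·(k+3)·(k+4) − k·(k+1)·(k+2)·(k+3) = (k+1)·(k+2)·(k+3)·[(k+4) − k] = 4·(k+1)·(k+2)·(k+3). The product of 3 consecutive integers is divisible by (3)! = 6, so h(k+1) − h(k) is divisible by 4·6 = 24. By the inductive hypothesis 24 | h(k), hence 24 | h(k+1).
Hence, by induction on N, the claim holds for every N ≥ 1.
Therefore the largest such d is 24.

d = 24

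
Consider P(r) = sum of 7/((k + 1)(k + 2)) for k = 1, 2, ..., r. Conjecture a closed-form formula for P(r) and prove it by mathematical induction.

We claim P(r) = 7r/(2(r + 2)) for all r ≥ 1.
Base step (r = 1): P(1) = 7/6, and the closed form gives 7/6. They agree.
For the inductive step, assume it holds for an arbitrary k ≥ 1, so P(k) = 7k/(2(k + 2)).
Then P(k+1) = P(k) + (7/((k + 2)(k + 3))) = (7k/(2(k + 2))) + (7/((k + 2)(k + 3))).
Simplifying, P(k+1) = 7(k + 1)/(2(k + 3)) = 7(k+1)/(2((k+1) + 2)),
which is the closed form with r = k+1.
By the principle of mathematical induction, the result holds for all r ≥ 1.

P(r) = 7r/(2(r + 2))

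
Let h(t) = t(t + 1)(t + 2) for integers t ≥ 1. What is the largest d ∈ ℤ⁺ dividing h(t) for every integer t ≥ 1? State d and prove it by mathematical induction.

d = 6

Computing the first values: h(1) = 6 and h(2) = 24; gcd(6, 24) = 6, so d ≤ 6.
We prove 6 | t(t + 1)(t + 2) for all t ≥ 1 by induction on t.
When t = 1: h(1) = 6 = 6·(1), so 6 | h(1).
For the inductive step, assume it holds for an arbitrary j ≥ 1, i.e. 6 | h(j). Then
h(j+1) − h(j) = (j+1)·(j+2)·(j+3) − j·(j+1)·(j+2) = (j+1)·(j+2)·[(j+3) − j] = 3·(j+1)·(j+2). The product of 2 consecutive integers is divisible by (2)! = 2, so h(j+1) − h(j) is divisible by 3·2 = 6. By the inductive hypothesis 6 | h(j), hence 6 | h(j+1).
This completes the induction.
Therefore the largest such d is 6.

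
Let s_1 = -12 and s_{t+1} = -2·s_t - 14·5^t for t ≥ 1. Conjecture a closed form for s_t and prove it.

s_t = (-2)^t - 2·5^t

Computing the first terms: s_1 = -12, s_2 = -46, s_3 = -258. This suggests s_t = (-2)^t - 2·5^t.
When t = 1: the formula gives -12 = -12 = s_1.
Suppose the result is true for t = r, so s_r = (-2)^r - 2·5^r.
Then s_{r+1} = -2·s_r - 14·5^r = -2·((-2)^r - 2·5^r) - 14·5^r = (-2)^(r + 1) - 2·5^(r + 1),
which is the claimed formula at t = r+1.
By induction, the statement is established for all t ≥ 1.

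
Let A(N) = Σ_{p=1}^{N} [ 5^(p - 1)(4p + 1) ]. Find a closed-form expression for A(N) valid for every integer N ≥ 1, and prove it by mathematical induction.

We claim A(N) = 5^N·N for all N ≥ 1.
Base case (N = 1): A(1) = 5, and the closed form gives 5. They agree.
For the inductive step, assume it holds for an arbitrary p ≥ 1, so A(p) = 5^p·p.
Then A(p+1) = A(p) + (5^p(4p + 5)) = (5^p·p) + (5^p(4p + 5)).
Simplifying, A(p+1) = 5^(p + 1)(p + 1) = 5^(p+1)·(p+1),
which is the closed form with N = p+1.
By induction, the statement is established for all N ≥ 1.

A(N) = 5^N·N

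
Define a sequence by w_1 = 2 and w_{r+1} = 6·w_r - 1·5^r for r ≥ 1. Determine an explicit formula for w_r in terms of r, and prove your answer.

w_r = 5^r - 3·6^(r - 1)

Computing the first terms: w_1 = 2, w_2 = 7, w_3 = 17. This suggests w_r = 5^r - 3·6^(r - 1).
For the base case r = 1: the formula gives 2 = 2 = w_1.
Suppose the result is true for r = k, so w_k = 5^k - 3·6^(k - 1).
Then w_{k+1} = 6·w_k - 1·5^k = 6·(5^k - 3·6^(k - 1)) - 1·5^k = 5^(k + 1) - 3·6^k = 5^(k+1) - 3·6^((k+1) - 1),
which is the claimed formula at r = k+1.
This completes the induction.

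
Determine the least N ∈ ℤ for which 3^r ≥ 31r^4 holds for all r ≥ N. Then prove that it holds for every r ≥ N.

At r = 12: 531441 < 642816, so the inequality fails and N ≥ 13. We prove 3^r ≥ 31r^4 for all r ≥ 13.
Base step (r = 13): 3^r = 1594323 and 31r^4 = 885391, so 1594323 ≥ 885391.
Inductive step: suppose the statement holds for some j ≥ 13, so 3^j ≥ 31j^4.
Then 3^(j + 1) = 3·(3^j) ≥ 3·(31j^4).
Also, for j ≥ 13 we have 3·(31j^4) ≥ 31(j+1)^4, since 3 ≥ (1 + 1/j)^4 for all j ≥ 13.
Combining, 3^(j + 1) ≥ 31(j+1)^4.
By induction, the statement is established for all r ≥ 13.
Hence the smallest such N is 13.

N = 13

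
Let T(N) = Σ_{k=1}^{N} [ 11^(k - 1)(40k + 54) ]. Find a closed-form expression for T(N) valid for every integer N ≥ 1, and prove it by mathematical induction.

We claim T(N) = 11^N(4N + 5) - 5 for all N ≥ 1.
Base case (N = 1): T(1) = 94, and the closed form gives 94. They agree.
Inductive step: suppose the statement holds for some k ≥ 1, so T(k) = 11^k(4k + 5) - 5.
Then T(k+1) = T(k) + (11^k(40k + 94)) = (11^k(4k + 5) - 5) + (11^k(40k + 94)).
Simplifying, T(k+1) = 44·11^k·k + 99·11^k - 5 = 11^(k+1)(4(k+1) + 5) - 5,
which is the closed form with N = k+1.
By induction, the statement is established for all N ≥ 1.

T(N) = 11^N(4N + 5) - 5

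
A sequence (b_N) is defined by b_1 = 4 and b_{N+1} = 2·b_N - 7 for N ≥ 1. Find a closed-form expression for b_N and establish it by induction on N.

Computing the first terms: b_1 = 4, b_2 = 1, b_3 = -5. This suggests b_N = -3·2^(N - 1) + 7.
Base step (N = 1): the formula gives 4 = 4 = b_1.
Inductive step: assume the claim holds for N = k, so b_k = -3·2^(k - 1) + 7.
Then b_{k+1} = 2·b_k - 7 = 2·(-3·2^(k - 1) + 7) - 7 = -3·2^k + 7 = -3·2^((k+1) - 1) + 7,
which is the claimed formula at N = k+1.
By induction, the statement is established for all N ≥ 1.

b_N = -3·2^(N - 1) + 7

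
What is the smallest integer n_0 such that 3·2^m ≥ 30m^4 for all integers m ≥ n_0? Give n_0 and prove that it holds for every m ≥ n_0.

At m = 20: 3145728 < 4800000, so the inequality fails and n_0 ≥ 21. We prove 3·2^m ≥ 30m^4 for all m ≥ 21.
Base step (m = 21): 3·2^m = 6291456 and 30m^4 = 5834430, so 6291456 ≥ 5834430.
Suppose the result is true for m = j, so 3·2^j ≥ 30j^4.
Then 3·2^(j + 1) = 2·(3·2^j) ≥ 2·(30j^4).
Also, for j ≥ 21 we have 2·(30j^4) ≥ 30(j+1)^4, since 2 ≥ (1 + 1/j)^4 for all j ≥ 21.
Combining, 3·2^(j + 1) ≥ 30(j+1)^4.
This completes the induction.
Hence the smallest such n_0 is 21.

n_0 = 21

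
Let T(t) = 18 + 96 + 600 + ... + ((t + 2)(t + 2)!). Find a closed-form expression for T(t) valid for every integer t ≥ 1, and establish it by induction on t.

T(t) = (t + 3)! - 6

We claim T(t) = (t + 3)! - 6 for all t ≥ 1.
When t = 1: T(1) = 18, and the closed form gives 18. They agree.
Inductive step: suppose the statement holds for some m ≥ 1, so T(m) = (m + 3)! - 6.
Then T(m+1) = T(m) + ((m + 3)(m + 3)!) = ((m + 3)! - 6) + ((m + 3)(m + 3)!).
Simplifying, T(m+1) = ((m+1) + 3)! - 6,
which is the closed form with t = m+1.
Hence, by induction on t, the claim holds for every t ≥ 1.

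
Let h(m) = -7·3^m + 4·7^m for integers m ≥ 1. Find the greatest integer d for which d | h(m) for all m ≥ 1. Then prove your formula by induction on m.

Computing the first values: h(1) = 7 and h(2) = 133; gcd(7, 133) = 7, so d ≤ 7.
We prove 7 | -7·3^m + 4·7^m for all m ≥ 1 by induction on m.
When m = 1: h(1) = 7 = 7·(1), so 7 | h(1).
Inductive step: suppose the statement holds for some r ≥ 1, i.e. 7 | h(r). Then
h(r+1) − 7·h(r) = (-7·3^(r+1) + 4·7^(r+1)) − 7·(-7·3^r + 4·7^r) = (-7)·3^r·(3 − 7) = (28)·3^r. Since 7 | h(r) by the inductive hypothesis, 7 | 7·h(r); and 7 | 28 since 28 = 7·4. Therefore 7 | h(r+1).
By induction, the statement is established for all m ≥ 1.
Therefore the largest such d is 7.

d = 7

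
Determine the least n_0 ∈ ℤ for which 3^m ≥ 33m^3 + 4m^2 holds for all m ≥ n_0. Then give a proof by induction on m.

n_0 = 10

At m = 9: 19683 < 24381, so the inequality fails and n_0 ≥ 10. We prove 3^m ≥ 33m^3 + 4m^2 for all m ≥ 10.
For the base case m = 10: 3^m = 59049 and 33m^3 + 4m^2 = 33400, so 59049 ≥ 33400.
For the inductive step, assume it holds for an arbitrary j ≥ 10, so 3^j ≥ 33j^3 + 4j^2.
Then 3^(j + 1) = 3·(3^j) ≥ 3·(33j^3 + 4j^2).
Also, for j ≥ 10 we have 3·(33j^3 + 4j^2) ≥ 33(j+1)^3 + 4(j+1)^2, since 3·(33j^3 + 4j^2) − (33(j+1)^3 + 4(j+1)^2) = 66j^3 - 91j^2 - 107j - 37, which is nonnegative for all j ≥ 10.
Combining, 3^(j + 1) ≥ 33(j+1)^3 + 4(j+1)^2.
Hence, by induction on m, the claim holds for every m ≥ 10.
Hence the smallest such n_0 is 10.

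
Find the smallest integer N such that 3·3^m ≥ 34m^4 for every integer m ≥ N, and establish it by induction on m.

N = 11

At m = 10: 177147 < 340000, so the inequality fails and N ≥ 11. We prove 3·3^m ≥ 34m^4 for all m ≥ 11.
For the base case m = 11: 3·3^m = 531441 and 34m^4 = 497794, so 531441 ≥ 497794.
Suppose the result is true for m = p, so 3·3^p ≥ 34p^4.
Then 3·3^(p + 1) = 3·(3·3^p) ≥ 3·(34p^4).
Also, for p ≥ 11 we have 3·(34p^4) ≥ 34(p+1)^4, since 3 ≥ (1 + 1/p)^4 for all p ≥ 11.
Combining, 3·3^(p + 1) ≥ 34(p+1)^4.
Hence, by induction on m, the claim holds for every m ≥ 11.
Hence the smallest such N is 11.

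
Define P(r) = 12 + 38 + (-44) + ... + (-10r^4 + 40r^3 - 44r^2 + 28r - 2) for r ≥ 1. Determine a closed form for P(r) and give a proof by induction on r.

P(r) = -r(2r^4 - 5r^3 - 2r^2 - 2r - 5)

We claim P(r) = -r(2r^4 - 5r^3 - 2r^2 - 2r - 5) for all r ≥ 1.
For the base case r = 1: P(1) = 12, and the closed form gives 12. They agree.
Inductive step: assume the claim holds for r = k, so P(k) = k(-2k^4 + 5k^3 + 2k^2 + 2k + 5).
Then P(k+1) = P(k) + (-10k^4 + 16k^2 + 20k + 12) = (k(-2k^4 + 5k^3 + 2k^2 + 2k + 5)) + (-10k^4 + 16k^2 + 20k + 12).
Simplifying, P(k+1) = -(k + 1)(2k^4 + 3k^3 - 5k^2 - 13k - 12) = -(k+1)(2(k+1)^4 - 5(k+1)^3 - 2(k+1)^2 - 2(k+1) - 5),
which is the closed form with r = k+1.
By induction, the statement is established for all r ≥ 1.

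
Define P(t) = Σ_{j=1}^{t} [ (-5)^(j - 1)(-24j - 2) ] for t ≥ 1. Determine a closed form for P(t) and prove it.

We claim P(t) = (-5)^t(4t + 1) - 1 for all t ≥ 1.
Base step (t = 1): P(1) = -26, and the closed form gives -26. They agree.
Suppose the result is true for t = j, so P(j) = (-5)^j(4j + 1) - 1.
Then P(j+1) = P(j) + ((-5)^j(-24j - 26)) = ((-5)^j(4j + 1) - 1) + ((-5)^j(-24j - 26)).
Simplifying, P(j+1) = -20(-5)^j·j - 25(-5)^j - 1 = (-5)^(j+1)(4(j+1) + 1) - 1,
which is the closed form with t = j+1.
By the principle of mathematical induction, the result holds for all t ≥ 1.

P(t) = (-5)^t(4t + 1) - 1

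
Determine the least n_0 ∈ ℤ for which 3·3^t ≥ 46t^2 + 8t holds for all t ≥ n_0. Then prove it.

At t = 5: 729 < 1190, so the inequality fails and n_0 ≥ 6. We prove 3·3^t ≥ 46t^2 + 8t for all t ≥ 6.
When t = 6: 3·3^t = 2187 and 46t^2 + 8t = 1704, so 2187 ≥ 1704.
Inductive step: assume the claim holds for t = r, so 3·3^r ≥ 46r^2 + 8r.
Then 3·3^(r + 1) = 3·(3·3^r) ≥ 3·(46r^2 + 8r).
Also, for r ≥ 6 we have 3·(46r^2 + 8r) ≥ 46(r+1)^2 + 8(r+1), since 3·(46r^2 + 8r) − (46(r+1)^2 + 8(r+1)) = 92r^2 - 76r - 54, which is nonnegative for all r ≥ 6.
Combining, 3·3^(r + 1) ≥ 46(r+1)^2 + 8(r+1).
Hence, by induction on t, the claim holds for every t ≥ 6.
Hence the smallest such n_0 is 6.

n_0 = 6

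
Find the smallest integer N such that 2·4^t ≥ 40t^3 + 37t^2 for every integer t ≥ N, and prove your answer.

N = 7

At t = 6: 8192 < 9972, so the inequality fails and N ≥ 7. We prove 2·4^t ≥ 40t^3 + 37t^2 for all t ≥ 7.
For the base case t = 7: 2·4^t = 32768 and 40t^3 + 37t^2 = 15533, so 32768 ≥ 15533.
Inductive step: assume the claim holds for t = r, so 2·4^r ≥ 40r^3 + 37r^2.
Then 2·4^(r + 1) = 4·(2·4^r) ≥ 4·(40r^3 + 37r^2).
Also, for r ≥ 7 we have 4·(40r^3 + 37r^2) ≥ 40(r+1)^3 + 37(r+1)^2, since 4·(40r^3 + 37r^2) − (40(r+1)^3 + 37(r+1)^2) = 120r^3 - 9r^2 - 194r - 77, which is nonnegative for all r ≥ 7.
Combining, 2·4^(r + 1) ≥ 40(r+1)^3 + 37(r+1)^2.
Hence, by induction on t, the claim holds for every t ≥ 7.
Hence the smallest such N is 7.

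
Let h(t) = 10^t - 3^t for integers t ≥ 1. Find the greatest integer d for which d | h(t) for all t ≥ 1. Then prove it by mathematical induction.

d = 7

Computing the first values: h(1) = 7 and h(2) = 91; gcd(7, 91) = 7, so d ≤ 7.
We prove 7 | 10^t - 3^t for all t ≥ 1 by induction on t.
When t = 1: h(1) = 7 = 7·(1), so 7 | h(1).
Inductive step: suppose the statement holds for some r ≥ 1, i.e. 7 | h(r). Then
10^{r+1} − 3^{r+1} = 10·10^r − 3·3^r = 10·(10^r − 3^r) + (7)·3^r. The first term is divisible by 7 by the inductive hypothesis, and the second term (7)·3^r is divisible by 7 since 7 | 7. Hence 7 | h(r+1).
By induction, the statement is established for all t ≥ 1.
Therefore the largest such d is 7.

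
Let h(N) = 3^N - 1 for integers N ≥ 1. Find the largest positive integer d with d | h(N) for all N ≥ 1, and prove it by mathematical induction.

Computing the first values: h(1) = 2 and h(2) = 8; gcd(2, 8) = 2, so d ≤ 2.
We prove 2 | 3^N - 1 for all N ≥ 1 by induction on N.
When N = 1: h(1) = 2 = 2·(1), so 2 | h(1).
Suppose the result is true for N = p, i.e. 2 | h(p). Then
3^{p+1} − 1^{p+1} = 3·3^p − 1·1^p = 3·(3^p − 1^p) + (2)·1^p. The first term is divisible by 2 by the inductive hypothesis, and the second term (2)·1^p is divisible by 2 since 2 | 2. Hence 2 | h(p+1).
By the principle of mathematical induction, the result holds for all N ≥ 1.
Therefore the largest such d is 2.

d = 2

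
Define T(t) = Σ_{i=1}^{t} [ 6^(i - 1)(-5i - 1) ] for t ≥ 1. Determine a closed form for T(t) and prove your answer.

We claim T(t) = -6^t·t for all t ≥ 1.
When t = 1: T(1) = -6, and the closed form gives -6. They agree.
Inductive step: suppose the statement holds for some i ≥ 1, so T(i) = -6^i·i.
Then T(i+1) = T(i) + (6^i(-5i - 6)) = (-6^i·i) + (6^i(-5i - 6)).
Simplifying, T(i+1) = 6^(i + 1)(-i - 1) = -6^(i+1)·(i+1),
which is the closed form with t = i+1.
By induction, the statement is established for all t ≥ 1.

T(t) = -6^t·t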